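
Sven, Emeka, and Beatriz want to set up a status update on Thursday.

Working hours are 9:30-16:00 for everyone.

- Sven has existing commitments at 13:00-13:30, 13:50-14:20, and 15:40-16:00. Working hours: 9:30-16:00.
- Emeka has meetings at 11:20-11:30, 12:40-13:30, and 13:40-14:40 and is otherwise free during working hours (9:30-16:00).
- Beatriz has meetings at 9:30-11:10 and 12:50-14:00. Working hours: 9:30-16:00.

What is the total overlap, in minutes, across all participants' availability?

Sven free within 09:30–16:00: 09:30–13:00, 13:30–13:50, 14:20–15:40.
Emeka free within 09:30–16:00: 09:30–11:20, 11:30–12:40, 13:30–13:40, 14:40–16:00.
Beatriz free within 09:30–16:00: 11:10–12:50, 14:00–16:00.
Sven ∩ Emeka: 09:30–11:20, 11:30–12:40, 13:30–13:40, 14:40–15:40.
Sven ∩ Emeka ∩ Beatriz: 11:10–11:20, 11:30–12:40, 14:40–15:40.
Total common minutes: 10 + 70 + 60 = 140.

140 minutes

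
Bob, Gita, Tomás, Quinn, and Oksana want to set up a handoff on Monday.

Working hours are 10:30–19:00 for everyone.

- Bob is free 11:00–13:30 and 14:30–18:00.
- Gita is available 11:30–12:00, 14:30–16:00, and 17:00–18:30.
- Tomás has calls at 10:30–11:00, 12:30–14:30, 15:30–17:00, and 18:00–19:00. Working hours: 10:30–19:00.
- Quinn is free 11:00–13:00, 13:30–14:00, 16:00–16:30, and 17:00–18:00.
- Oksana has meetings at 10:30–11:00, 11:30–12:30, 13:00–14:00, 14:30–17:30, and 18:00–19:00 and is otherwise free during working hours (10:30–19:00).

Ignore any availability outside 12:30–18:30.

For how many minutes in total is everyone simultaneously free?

Tomás free within 10:30–19:00: 11:00–12:30, 14:30–15:30, 17:00–18:00.
Oksana free within 10:30–19:00: 11:00–11:30, 12:30–13:00, 14:00–14:30, 17:30–18:00.
Bob ∩ Gita: 11:30–12:00, 14:30–16:00, 17:00–18:00.
Bob ∩ Gita ∩ Tomás: 11:30–12:00, 14:30–15:30, 17:00–18:00.
Bob ∩ Gita ∩ Tomás ∩ Quinn: 11:30–12:00, 17:00–18:00.
Bob ∩ Gita ∩ Tomás ∩ Quinn ∩ Oksana: 17:30–18:00.
Restricted to 12:30–18:30: 17:30–18:00.
Total common minutes: 30.

30 minutes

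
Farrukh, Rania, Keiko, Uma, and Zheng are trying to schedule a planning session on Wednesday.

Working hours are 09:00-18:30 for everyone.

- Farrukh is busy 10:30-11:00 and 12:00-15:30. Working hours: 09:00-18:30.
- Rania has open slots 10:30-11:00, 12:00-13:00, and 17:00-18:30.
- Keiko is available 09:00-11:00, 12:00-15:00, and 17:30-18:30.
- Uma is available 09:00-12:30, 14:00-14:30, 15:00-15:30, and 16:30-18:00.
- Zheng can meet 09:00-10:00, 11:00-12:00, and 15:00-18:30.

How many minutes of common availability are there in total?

Farrukh free within 09:00–18:30: 09:00–10:30, 11:00–12:00, 15:30–18:30.
Farrukh ∩ Rania: 17:00–18:30.
Farrukh ∩ Rania ∩ Keiko: 17:30–18:30.
Farrukh ∩ Rania ∩ Keiko ∩ Uma: 17:30–18:00.
Farrukh ∩ Rania ∩ Keiko ∩ Uma ∩ Zheng: 17:30–18:00.
Total common minutes: 30.

30 minutes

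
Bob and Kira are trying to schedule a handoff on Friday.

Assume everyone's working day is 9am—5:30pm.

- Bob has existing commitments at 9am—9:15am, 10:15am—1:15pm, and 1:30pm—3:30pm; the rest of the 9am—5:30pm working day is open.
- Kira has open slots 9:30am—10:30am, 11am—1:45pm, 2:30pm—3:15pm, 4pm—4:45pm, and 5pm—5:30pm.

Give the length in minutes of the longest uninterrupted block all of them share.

Bob free within 09:00–17:30: 09:15–10:15, 13:15–13:30, 15:30–17:30.
Bob ∩ Kira: 09:30–10:15, 13:15–13:30, 16:00–16:45, 17:00–17:30.
Common window lengths: 45, 15, 45, 30 min; longest is 45.

45 minutes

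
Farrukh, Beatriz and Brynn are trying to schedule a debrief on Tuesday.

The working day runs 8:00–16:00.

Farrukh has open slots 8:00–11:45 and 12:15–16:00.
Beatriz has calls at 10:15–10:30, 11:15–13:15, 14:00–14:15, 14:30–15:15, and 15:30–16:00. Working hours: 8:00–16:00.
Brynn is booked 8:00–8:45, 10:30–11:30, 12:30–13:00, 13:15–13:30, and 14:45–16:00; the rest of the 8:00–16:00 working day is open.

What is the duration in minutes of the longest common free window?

Beatriz free within 08:00–16:00: 08:00–10:15, 10:30–11:15, 13:15–14:00, 14:15–14:30, 15:15–15:30.
Brynn free within 08:00–16:00: 08:45–10:30, 11:30–12:30, 13:00–13:15, 13:30–14:45.
Farrukh ∩ Beatriz: 08:00–10:15, 10:30–11:15, 13:15–14:00, 14:15–14:30, 15:15–15:30.
Farrukh ∩ Beatriz ∩ Brynn: 08:45–10:15, 13:30–14:00, 14:15–14:30.
Common window lengths: 90, 30, 15 min; longest is 90.

90 minutes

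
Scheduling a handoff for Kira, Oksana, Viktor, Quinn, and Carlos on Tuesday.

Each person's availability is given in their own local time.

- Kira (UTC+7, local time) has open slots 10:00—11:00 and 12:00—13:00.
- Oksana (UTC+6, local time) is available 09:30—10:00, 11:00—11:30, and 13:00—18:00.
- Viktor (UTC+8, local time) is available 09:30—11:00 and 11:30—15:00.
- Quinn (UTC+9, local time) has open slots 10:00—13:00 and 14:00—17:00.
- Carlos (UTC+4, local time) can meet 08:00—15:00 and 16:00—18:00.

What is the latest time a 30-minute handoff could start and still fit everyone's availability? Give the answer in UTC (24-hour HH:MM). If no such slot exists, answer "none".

05:00

Kira → UTC: 03:00–04:00, 05:00–06:00.
Oksana → UTC: 03:30–04:00, 05:00–05:30, 07:00–12:00.
Viktor → UTC: 01:30–03:00, 03:30–07:00.
Quinn → UTC: 01:00–04:00, 05:00–08:00.
Carlos → UTC: 04:00–11:00, 12:00–14:00.
Kira ∩ Oksana: 03:30–04:00, 05:00–05:30.
Kira ∩ Oksana ∩ Viktor: 03:30–04:00, 05:00–05:30.
Kira ∩ Oksana ∩ Viktor ∩ Quinn: 03:30–04:00, 05:00–05:30.
Kira ∩ Oksana ∩ Viktor ∩ Quinn ∩ Carlos: 05:00–05:30.
Windows ≥ 30 min: 05:00–05:30.
Latest start in the last window 05:00–05:30 is 05:30 − 30 min = 05:00.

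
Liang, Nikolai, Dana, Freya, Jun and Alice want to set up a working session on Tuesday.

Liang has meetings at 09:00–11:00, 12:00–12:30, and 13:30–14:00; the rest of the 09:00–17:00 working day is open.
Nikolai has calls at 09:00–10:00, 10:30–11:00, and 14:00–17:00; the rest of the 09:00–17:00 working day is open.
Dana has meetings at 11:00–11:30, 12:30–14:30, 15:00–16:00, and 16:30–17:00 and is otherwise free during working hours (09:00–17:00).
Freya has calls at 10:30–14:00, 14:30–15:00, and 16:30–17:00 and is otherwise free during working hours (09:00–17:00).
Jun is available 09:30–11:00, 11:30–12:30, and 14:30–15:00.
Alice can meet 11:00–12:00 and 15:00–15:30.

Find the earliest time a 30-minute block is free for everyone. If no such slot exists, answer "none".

none

Liang free within 09:00–17:00: 11:00–12:00, 12:30–13:30, 14:00–17:00.
Nikolai free within 09:00–17:00: 10:00–10:30, 11:00–14:00.
Dana free within 09:00–17:00: 09:00–11:00, 11:30–12:30, 14:30–15:00, 16:00–16:30.
Freya free within 09:00–17:00: 09:00–10:30, 14:00–14:30, 15:00–16:30.
Liang ∩ Nikolai: 11:00–12:00, 12:30–13:30.
Liang ∩ Nikolai ∩ Dana: 11:30–12:00.
Liang ∩ Nikolai ∩ Dana ∩ Freya: (none).
Liang ∩ Nikolai ∩ Dana ∩ Freya ∩ Jun: (none).
Liang ∩ Nikolai ∩ Dana ∩ Freya ∩ Jun ∩ Alice: (none).
Windows ≥ 30 min: (none).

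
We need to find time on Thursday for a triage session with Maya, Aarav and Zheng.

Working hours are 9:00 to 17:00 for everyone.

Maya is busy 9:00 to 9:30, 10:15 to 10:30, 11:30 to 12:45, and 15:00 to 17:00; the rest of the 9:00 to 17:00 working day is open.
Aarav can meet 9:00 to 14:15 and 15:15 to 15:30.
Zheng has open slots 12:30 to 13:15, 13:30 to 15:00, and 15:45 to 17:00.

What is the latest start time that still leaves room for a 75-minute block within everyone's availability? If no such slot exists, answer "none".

Maya free within 09:00–17:00: 09:30–10:15, 10:30–11:30, 12:45–15:00.
Maya ∩ Aarav: 09:30–10:15, 10:30–11:30, 12:45–14:15.
Maya ∩ Aarav ∩ Zheng: 12:45–13:15, 13:30–14:15.
Windows ≥ 75 min: (none).

none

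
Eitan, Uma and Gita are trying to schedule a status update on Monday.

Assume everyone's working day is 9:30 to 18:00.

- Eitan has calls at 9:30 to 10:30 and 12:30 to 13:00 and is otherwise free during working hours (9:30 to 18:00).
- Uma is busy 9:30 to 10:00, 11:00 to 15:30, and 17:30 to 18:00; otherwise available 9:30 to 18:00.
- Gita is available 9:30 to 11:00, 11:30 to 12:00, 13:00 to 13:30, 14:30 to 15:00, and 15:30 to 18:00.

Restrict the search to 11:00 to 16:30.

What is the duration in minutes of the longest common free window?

Eitan free within 09:30–18:00: 10:30–12:30, 13:00–18:00.
Uma free within 09:30–18:00: 10:00–11:00, 15:30–17:30.
Eitan ∩ Uma: 10:30–11:00, 15:30–17:30.
Eitan ∩ Uma ∩ Gita: 10:30–11:00, 15:30–17:30.
Restricted to 11:00–16:30: 15:30–16:30.
Single common window of 60 minutes.

60 minutes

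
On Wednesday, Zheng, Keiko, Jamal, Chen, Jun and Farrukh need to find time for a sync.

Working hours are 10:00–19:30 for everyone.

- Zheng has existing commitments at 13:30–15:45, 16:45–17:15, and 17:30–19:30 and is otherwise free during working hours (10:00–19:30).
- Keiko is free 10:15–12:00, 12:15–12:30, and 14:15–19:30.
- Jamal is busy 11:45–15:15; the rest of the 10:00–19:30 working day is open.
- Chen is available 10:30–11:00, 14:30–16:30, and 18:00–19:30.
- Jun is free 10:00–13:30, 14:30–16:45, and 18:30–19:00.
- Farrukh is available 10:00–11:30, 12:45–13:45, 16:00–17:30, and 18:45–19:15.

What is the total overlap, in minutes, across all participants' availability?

Zheng free within 10:00–19:30: 10:00–13:30, 15:45–16:45, 17:15–17:30.
Jamal free within 10:00–19:30: 10:00–11:45, 15:15–19:30.
Zheng ∩ Keiko: 10:15–12:00, 12:15–12:30, 15:45–16:45, 17:15–17:30.
Zheng ∩ Keiko ∩ Jamal: 10:15–11:45, 15:45–16:45, 17:15–17:30.
Zheng ∩ Keiko ∩ Jamal ∩ Chen: 10:30–11:00, 15:45–16:30.
Zheng ∩ Keiko ∩ Jamal ∩ Chen ∩ Jun: 10:30–11:00, 15:45–16:30.
Zheng ∩ Keiko ∩ Jamal ∩ Chen ∩ Jun ∩ Farrukh: 10:30–11:00, 16:00–16:30.
Total common minutes: 30 + 30 = 60.

60 minutes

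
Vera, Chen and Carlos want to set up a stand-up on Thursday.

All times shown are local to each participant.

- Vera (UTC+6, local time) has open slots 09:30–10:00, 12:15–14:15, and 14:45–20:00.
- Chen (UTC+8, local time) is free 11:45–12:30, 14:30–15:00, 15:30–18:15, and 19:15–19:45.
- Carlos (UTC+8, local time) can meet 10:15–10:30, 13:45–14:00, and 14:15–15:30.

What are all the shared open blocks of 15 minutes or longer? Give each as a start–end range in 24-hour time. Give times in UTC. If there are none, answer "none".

06:30–07:00

Vera → UTC: 03:30–04:00, 06:15–08:15, 08:45–14:00.
Chen → UTC: 03:45–04:30, 06:30–07:00, 07:30–10:15, 11:15–11:45.
Carlos → UTC: 02:15–02:30, 05:45–06:00, 06:15–07:30.
Vera ∩ Chen: 03:45–04:00, 06:30–07:00, 07:30–08:15, 08:45–10:15, 11:15–11:45.
Vera ∩ Chen ∩ Carlos: 06:30–07:00.
Windows ≥ 15 min: 06:30–07:00.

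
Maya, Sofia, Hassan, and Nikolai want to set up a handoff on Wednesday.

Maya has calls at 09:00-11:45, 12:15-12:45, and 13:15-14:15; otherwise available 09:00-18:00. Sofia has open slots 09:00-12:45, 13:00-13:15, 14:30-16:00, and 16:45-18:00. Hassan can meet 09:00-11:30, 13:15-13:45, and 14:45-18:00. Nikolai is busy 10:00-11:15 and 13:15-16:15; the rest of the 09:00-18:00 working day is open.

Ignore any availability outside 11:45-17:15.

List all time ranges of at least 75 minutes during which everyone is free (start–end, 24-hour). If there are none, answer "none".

none

Maya free within 09:00–18:00: 11:45–12:15, 12:45–13:15, 14:15–18:00.
Nikolai free within 09:00–18:00: 09:00–10:00, 11:15–13:15, 16:15–18:00.
Maya ∩ Sofia: 11:45–12:15, 13:00–13:15, 14:30–16:00, 16:45–18:00.
Maya ∩ Sofia ∩ Hassan: 14:45–16:00, 16:45–18:00.
Maya ∩ Sofia ∩ Hassan ∩ Nikolai: 16:45–18:00.
Restricted to 11:45–17:15: 16:45–17:15.
Windows ≥ 75 min: (none).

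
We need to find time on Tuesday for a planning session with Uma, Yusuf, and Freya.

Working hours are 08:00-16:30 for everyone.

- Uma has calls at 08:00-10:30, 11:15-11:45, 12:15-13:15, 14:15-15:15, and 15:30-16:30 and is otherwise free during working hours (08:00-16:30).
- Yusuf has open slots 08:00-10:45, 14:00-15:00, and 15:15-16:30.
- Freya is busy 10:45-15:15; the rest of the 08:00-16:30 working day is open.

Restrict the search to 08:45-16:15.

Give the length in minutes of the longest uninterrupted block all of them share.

15 minutes

Uma free within 08:00–16:30: 10:30–11:15, 11:45–12:15, 13:15–14:15, 15:15–15:30.
Freya free within 08:00–16:30: 08:00–10:45, 15:15–16:30.
Uma ∩ Yusuf: 10:30–10:45, 14:00–14:15, 15:15–15:30.
Uma ∩ Yusuf ∩ Freya: 10:30–10:45, 15:15–15:30.
Restricted to 08:45–16:15: 10:30–10:45, 15:15–15:30.
Common window lengths: 15, 15 min; longest is 15.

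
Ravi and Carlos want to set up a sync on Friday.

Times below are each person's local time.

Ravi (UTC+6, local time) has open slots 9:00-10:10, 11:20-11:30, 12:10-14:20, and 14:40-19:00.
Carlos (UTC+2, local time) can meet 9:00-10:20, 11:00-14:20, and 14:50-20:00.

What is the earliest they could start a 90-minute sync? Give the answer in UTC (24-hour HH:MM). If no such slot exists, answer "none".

09:00

Ravi → UTC: 03:00–04:10, 05:20–05:30, 06:10–08:20, 08:40–13:00.
Carlos → UTC: 07:00–08:20, 09:00–12:20, 12:50–18:00.
Ravi ∩ Carlos: 07:00–08:20, 09:00–12:20, 12:50–13:00.
Windows ≥ 90 min: 09:00–12:20.
Earliest such window starts at 09:00.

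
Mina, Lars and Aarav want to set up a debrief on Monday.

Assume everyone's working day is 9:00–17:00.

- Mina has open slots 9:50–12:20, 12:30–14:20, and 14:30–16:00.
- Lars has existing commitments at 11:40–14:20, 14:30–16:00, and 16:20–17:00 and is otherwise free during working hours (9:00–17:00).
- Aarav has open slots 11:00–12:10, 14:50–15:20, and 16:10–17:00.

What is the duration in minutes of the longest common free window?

Lars free within 09:00–17:00: 09:00–11:40, 14:20–14:30, 16:00–16:20.
Mina ∩ Lars: 09:50–11:40.
Mina ∩ Lars ∩ Aarav: 11:00–11:40.
Single common window of 40 minutes.

40 minutes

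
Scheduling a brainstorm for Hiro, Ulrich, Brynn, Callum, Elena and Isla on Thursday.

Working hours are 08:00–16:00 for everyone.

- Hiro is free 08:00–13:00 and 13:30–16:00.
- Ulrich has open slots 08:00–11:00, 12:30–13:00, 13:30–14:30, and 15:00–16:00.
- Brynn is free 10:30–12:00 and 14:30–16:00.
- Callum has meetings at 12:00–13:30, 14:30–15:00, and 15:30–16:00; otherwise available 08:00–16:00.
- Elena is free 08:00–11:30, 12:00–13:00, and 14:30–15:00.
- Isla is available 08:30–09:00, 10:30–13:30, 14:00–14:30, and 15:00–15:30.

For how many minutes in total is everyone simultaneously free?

30 minutes

Callum free within 08:00–16:00: 08:00–12:00, 13:30–14:30, 15:00–15:30.
Hiro ∩ Ulrich: 08:00–11:00, 12:30–13:00, 13:30–14:30, 15:00–16:00.
Hiro ∩ Ulrich ∩ Brynn: 10:30–11:00, 15:00–16:00.
Hiro ∩ Ulrich ∩ Brynn ∩ Callum: 10:30–11:00, 15:00–15:30.
Hiro ∩ Ulrich ∩ Brynn ∩ Callum ∩ Elena: 10:30–11:00.
Hiro ∩ Ulrich ∩ Brynn ∩ Callum ∩ Elena ∩ Isla: 10:30–11:00.
Total common minutes: 30.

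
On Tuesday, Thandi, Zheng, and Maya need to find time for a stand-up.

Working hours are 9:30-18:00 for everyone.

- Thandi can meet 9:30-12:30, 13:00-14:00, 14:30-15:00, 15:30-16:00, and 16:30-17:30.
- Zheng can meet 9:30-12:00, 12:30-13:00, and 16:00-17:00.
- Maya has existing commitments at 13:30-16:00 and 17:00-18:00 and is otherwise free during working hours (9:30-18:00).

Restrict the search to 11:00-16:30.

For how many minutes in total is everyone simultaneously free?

60 minutes

Maya free within 09:30–18:00: 09:30–13:30, 16:00–17:00.
Thandi ∩ Zheng: 09:30–12:00, 16:30–17:00.
Thandi ∩ Zheng ∩ Maya: 09:30–12:00, 16:30–17:00.
Restricted to 11:00–16:30: 11:00–12:00.
Total common minutes: 60.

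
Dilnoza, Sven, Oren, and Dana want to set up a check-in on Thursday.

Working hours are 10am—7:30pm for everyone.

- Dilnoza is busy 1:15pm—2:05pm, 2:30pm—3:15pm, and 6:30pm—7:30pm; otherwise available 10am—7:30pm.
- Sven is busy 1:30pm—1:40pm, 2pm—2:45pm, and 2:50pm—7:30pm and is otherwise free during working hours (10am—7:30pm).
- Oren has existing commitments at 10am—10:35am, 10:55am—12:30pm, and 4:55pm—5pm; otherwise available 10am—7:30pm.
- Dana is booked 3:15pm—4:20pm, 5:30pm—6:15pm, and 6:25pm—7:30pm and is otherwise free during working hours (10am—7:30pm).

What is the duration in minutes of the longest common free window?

Dilnoza free within 10:00–19:30: 10:00–13:15, 14:05–14:30, 15:15–18:30.
Sven free within 10:00–19:30: 10:00–13:30, 13:40–14:00, 14:45–14:50.
Oren free within 10:00–19:30: 10:35–10:55, 12:30–16:55, 17:00–19:30.
Dana free within 10:00–19:30: 10:00–15:15, 16:20–17:30, 18:15–18:25.
Dilnoza ∩ Sven: 10:00–13:15.
Dilnoza ∩ Sven ∩ Oren: 10:35–10:55, 12:30–13:15.
Dilnoza ∩ Sven ∩ Oren ∩ Dana: 10:35–10:55, 12:30–13:15.
Common window lengths: 20, 45 min; longest is 45.

45 minutes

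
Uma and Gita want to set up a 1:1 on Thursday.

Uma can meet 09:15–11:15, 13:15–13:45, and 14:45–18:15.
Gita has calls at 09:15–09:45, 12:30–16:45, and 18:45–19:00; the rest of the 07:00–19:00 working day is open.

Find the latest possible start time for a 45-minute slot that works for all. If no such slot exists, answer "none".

Gita free within 07:00–19:00: 07:00–09:15, 09:45–12:30, 16:45–18:45.
Uma ∩ Gita: 09:45–11:15, 16:45–18:15.
Windows ≥ 45 min: 09:45–11:15, 16:45–18:15.
Latest start in the last window 16:45–18:15 is 18:15 − 45 min = 17:30.

17:30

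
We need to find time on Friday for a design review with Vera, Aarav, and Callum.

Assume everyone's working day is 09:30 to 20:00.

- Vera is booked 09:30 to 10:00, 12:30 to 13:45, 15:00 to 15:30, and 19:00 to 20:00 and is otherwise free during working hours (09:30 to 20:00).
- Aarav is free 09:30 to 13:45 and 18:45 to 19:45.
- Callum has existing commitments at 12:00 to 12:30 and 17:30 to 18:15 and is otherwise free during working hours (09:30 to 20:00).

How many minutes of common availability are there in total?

Vera free within 09:30–20:00: 10:00–12:30, 13:45–15:00, 15:30–19:00.
Callum free within 09:30–20:00: 09:30–12:00, 12:30–17:30, 18:15–20:00.
Vera ∩ Aarav: 10:00–12:30, 18:45–19:00.
Vera ∩ Aarav ∩ Callum: 10:00–12:00, 18:45–19:00.
Total common minutes: 120 + 15 = 135.

135 minutes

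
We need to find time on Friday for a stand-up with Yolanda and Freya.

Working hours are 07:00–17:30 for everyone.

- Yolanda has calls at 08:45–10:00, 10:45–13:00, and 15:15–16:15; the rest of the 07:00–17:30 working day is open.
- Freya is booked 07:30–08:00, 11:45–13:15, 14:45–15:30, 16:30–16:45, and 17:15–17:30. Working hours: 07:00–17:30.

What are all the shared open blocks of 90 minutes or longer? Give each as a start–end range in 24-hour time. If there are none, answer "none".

Yolanda free within 07:00–17:30: 07:00–08:45, 10:00–10:45, 13:00–15:15, 16:15–17:30.
Freya free within 07:00–17:30: 07:00–07:30, 08:00–11:45, 13:15–14:45, 15:30–16:30, 16:45–17:15.
Yolanda ∩ Freya: 07:00–07:30, 08:00–08:45, 10:00–10:45, 13:15–14:45, 16:15–16:30, 16:45–17:15.
Windows ≥ 90 min: 13:15–14:45.

13:15–14:45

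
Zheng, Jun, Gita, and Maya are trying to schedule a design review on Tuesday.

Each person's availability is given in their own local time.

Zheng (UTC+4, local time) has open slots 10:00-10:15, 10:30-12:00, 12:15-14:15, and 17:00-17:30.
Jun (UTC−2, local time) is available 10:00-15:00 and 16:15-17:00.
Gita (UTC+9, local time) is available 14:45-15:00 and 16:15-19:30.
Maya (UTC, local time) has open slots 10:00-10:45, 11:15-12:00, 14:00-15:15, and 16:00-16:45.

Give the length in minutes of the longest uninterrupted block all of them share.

0 minutes

Zheng → UTC: 06:00–06:15, 06:30–08:00, 08:15–10:15, 13:00–13:30.
Jun → UTC: 12:00–17:00, 18:15–19:00.
Gita → UTC: 05:45–06:00, 07:15–10:30.
Maya → UTC: 10:00–10:45, 11:15–12:00, 14:00–15:15, 16:00–16:45.
Zheng ∩ Jun: 13:00–13:30.
Zheng ∩ Jun ∩ Gita: (none).
Zheng ∩ Jun ∩ Gita ∩ Maya: (none).
No common window.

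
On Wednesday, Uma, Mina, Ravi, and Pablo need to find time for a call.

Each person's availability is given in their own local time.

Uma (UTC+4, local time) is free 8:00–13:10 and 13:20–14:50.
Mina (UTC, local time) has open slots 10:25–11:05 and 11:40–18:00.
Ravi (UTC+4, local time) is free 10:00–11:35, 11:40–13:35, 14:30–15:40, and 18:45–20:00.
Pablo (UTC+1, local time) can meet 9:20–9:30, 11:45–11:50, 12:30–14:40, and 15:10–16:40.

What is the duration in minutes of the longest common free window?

Uma → UTC: 04:00–09:10, 09:20–10:50.
Mina → UTC: 10:25–11:05, 11:40–18:00.
Ravi → UTC: 06:00–07:35, 07:40–09:35, 10:30–11:40, 14:45–16:00.
Pablo → UTC: 08:20–08:30, 10:45–10:50, 11:30–13:40, 14:10–15:40.
Uma ∩ Mina: 10:25–10:50.
Uma ∩ Mina ∩ Ravi: 10:30–10:50.
Uma ∩ Mina ∩ Ravi ∩ Pablo: 10:45–10:50.
Single common window of 5 minutes.

5 minutes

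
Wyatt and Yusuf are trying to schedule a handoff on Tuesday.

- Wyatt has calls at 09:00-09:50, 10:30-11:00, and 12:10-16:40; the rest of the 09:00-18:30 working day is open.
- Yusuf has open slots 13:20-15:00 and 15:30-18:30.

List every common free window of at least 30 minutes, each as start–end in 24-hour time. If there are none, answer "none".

16:40–18:30

Wyatt free within 09:00–18:30: 09:50–10:30, 11:00–12:10, 16:40–18:30.
Wyatt ∩ Yusuf: 16:40–18:30.
Windows ≥ 30 min: 16:40–18:30.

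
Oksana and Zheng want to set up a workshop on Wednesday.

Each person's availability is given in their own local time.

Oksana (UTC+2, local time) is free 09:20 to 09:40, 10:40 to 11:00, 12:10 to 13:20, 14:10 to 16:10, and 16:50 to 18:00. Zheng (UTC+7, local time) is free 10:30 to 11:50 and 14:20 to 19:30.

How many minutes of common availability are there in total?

130 minutes

Oksana → UTC: 07:20–07:40, 08:40–09:00, 10:10–11:20, 12:10–14:10, 14:50–16:00.
Zheng → UTC: 03:30–04:50, 07:20–12:30.
Oksana ∩ Zheng: 07:20–07:40, 08:40–09:00, 10:10–11:20, 12:10–12:30.
Total common minutes: 20 + 20 + 70 + 20 = 130.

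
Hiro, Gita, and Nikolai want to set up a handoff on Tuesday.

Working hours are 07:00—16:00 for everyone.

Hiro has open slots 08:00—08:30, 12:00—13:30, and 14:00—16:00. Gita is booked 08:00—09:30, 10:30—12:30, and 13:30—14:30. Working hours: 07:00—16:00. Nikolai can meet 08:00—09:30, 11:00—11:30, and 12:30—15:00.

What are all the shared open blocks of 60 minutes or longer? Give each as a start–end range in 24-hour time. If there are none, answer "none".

Gita free within 07:00–16:00: 07:00–08:00, 09:30–10:30, 12:30–13:30, 14:30–16:00.
Hiro ∩ Gita: 12:30–13:30, 14:30–16:00.
Hiro ∩ Gita ∩ Nikolai: 12:30–13:30, 14:30–15:00.
Windows ≥ 60 min: 12:30–13:30.

12:30–13:30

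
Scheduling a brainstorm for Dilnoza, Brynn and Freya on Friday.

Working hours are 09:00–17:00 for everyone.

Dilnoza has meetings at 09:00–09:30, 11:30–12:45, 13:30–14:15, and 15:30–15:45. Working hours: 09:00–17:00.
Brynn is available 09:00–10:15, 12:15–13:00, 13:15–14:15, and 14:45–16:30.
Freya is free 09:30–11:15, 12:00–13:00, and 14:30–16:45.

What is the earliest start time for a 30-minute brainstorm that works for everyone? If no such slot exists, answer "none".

Dilnoza free within 09:00–17:00: 09:30–11:30, 12:45–13:30, 14:15–15:30, 15:45–17:00.
Dilnoza ∩ Brynn: 09:30–10:15, 12:45–13:00, 13:15–13:30, 14:45–15:30, 15:45–16:30.
Dilnoza ∩ Brynn ∩ Freya: 09:30–10:15, 12:45–13:00, 14:45–15:30, 15:45–16:30.
Windows ≥ 30 min: 09:30–10:15, 14:45–15:30, 15:45–16:30.
Earliest such window starts at 09:30.

09:30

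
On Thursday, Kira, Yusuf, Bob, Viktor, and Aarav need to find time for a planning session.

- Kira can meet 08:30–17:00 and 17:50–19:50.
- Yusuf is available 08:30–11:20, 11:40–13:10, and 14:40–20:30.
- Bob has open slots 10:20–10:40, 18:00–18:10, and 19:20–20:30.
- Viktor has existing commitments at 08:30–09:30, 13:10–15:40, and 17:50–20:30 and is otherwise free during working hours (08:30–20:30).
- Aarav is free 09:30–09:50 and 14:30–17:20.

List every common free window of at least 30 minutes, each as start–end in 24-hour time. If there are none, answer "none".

Viktor free within 08:30–20:30: 09:30–13:10, 15:40–17:50.
Kira ∩ Yusuf: 08:30–11:20, 11:40–13:10, 14:40–17:00, 17:50–19:50.
Kira ∩ Yusuf ∩ Bob: 10:20–10:40, 18:00–18:10, 19:20–19:50.
Kira ∩ Yusuf ∩ Bob ∩ Viktor: 10:20–10:40.
Kira ∩ Yusuf ∩ Bob ∩ Viktor ∩ Aarav: (none).
Windows ≥ 30 min: (none).

none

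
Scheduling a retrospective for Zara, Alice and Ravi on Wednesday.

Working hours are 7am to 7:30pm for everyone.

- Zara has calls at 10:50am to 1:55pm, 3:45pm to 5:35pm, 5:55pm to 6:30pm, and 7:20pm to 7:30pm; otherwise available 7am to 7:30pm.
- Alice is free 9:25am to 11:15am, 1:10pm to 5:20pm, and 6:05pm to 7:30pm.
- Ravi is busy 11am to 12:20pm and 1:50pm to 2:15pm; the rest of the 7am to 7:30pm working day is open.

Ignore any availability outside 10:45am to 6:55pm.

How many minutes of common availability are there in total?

120 minutes

Zara free within 07:00–19:30: 07:00–10:50, 13:55–15:45, 17:35–17:55, 18:30–19:20.
Ravi free within 07:00–19:30: 07:00–11:00, 12:20–13:50, 14:15–19:30.
Zara ∩ Alice: 09:25–10:50, 13:55–15:45, 18:30–19:20.
Zara ∩ Alice ∩ Ravi: 09:25–10:50, 14:15–15:45, 18:30–19:20.
Restricted to 10:45–18:55: 10:45–10:50, 14:15–15:45, 18:30–18:55.
Total common minutes: 5 + 90 + 25 = 120.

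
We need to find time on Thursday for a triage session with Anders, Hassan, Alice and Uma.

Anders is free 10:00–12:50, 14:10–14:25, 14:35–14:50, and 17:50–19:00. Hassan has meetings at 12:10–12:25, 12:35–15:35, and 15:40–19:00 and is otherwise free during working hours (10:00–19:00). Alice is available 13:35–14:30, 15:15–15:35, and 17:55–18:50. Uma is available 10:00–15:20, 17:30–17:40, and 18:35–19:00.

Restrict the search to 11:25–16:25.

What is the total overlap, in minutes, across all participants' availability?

Hassan free within 10:00–19:00: 10:00–12:10, 12:25–12:35, 15:35–15:40.
Anders ∩ Hassan: 10:00–12:10, 12:25–12:35.
Anders ∩ Hassan ∩ Alice: (none).
Anders ∩ Hassan ∩ Alice ∩ Uma: (none).
Restricted to 11:25–16:25: (none).
Total common minutes: 0.

0 minutes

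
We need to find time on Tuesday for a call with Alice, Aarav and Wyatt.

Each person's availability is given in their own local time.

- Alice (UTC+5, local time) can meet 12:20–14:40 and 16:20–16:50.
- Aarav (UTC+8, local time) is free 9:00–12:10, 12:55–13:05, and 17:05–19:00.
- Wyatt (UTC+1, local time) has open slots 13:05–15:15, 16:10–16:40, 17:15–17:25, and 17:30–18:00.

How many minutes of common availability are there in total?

0 minutes

Alice → UTC: 07:20–09:40, 11:20–11:50.
Aarav → UTC: 01:00–04:10, 04:55–05:05, 09:05–11:00.
Wyatt → UTC: 12:05–14:15, 15:10–15:40, 16:15–16:25, 16:30–17:00.
Alice ∩ Aarav: 09:05–09:40.
Alice ∩ Aarav ∩ Wyatt: (none).
Total common minutes: 0.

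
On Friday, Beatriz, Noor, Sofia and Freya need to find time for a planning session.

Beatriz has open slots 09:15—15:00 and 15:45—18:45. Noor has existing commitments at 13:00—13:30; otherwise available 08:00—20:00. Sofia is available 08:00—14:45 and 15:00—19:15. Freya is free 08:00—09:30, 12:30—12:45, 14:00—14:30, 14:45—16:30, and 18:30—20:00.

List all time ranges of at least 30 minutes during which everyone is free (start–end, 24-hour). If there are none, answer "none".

Noor free within 08:00–20:00: 08:00–13:00, 13:30–20:00.
Beatriz ∩ Noor: 09:15–13:00, 13:30–15:00, 15:45–18:45.
Beatriz ∩ Noor ∩ Sofia: 09:15–13:00, 13:30–14:45, 15:45–18:45.
Beatriz ∩ Noor ∩ Sofia ∩ Freya: 09:15–09:30, 12:30–12:45, 14:00–14:30, 15:45–16:30, 18:30–18:45.
Windows ≥ 30 min: 14:00–14:30, 15:45–16:30.

14:00–14:30, 15:45–16:30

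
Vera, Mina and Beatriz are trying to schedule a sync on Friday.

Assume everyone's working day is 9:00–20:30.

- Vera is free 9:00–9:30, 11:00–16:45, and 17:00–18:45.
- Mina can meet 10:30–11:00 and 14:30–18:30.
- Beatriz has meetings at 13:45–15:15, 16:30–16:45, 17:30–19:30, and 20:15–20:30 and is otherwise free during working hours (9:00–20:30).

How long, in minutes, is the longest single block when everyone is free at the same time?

75 minutes

Beatriz free within 09:00–20:30: 09:00–13:45, 15:15–16:30, 16:45–17:30, 19:30–20:15.
Vera ∩ Mina: 14:30–16:45, 17:00–18:30.
Vera ∩ Mina ∩ Beatriz: 15:15–16:30, 17:00–17:30.
Common window lengths: 75, 30 min; longest is 75.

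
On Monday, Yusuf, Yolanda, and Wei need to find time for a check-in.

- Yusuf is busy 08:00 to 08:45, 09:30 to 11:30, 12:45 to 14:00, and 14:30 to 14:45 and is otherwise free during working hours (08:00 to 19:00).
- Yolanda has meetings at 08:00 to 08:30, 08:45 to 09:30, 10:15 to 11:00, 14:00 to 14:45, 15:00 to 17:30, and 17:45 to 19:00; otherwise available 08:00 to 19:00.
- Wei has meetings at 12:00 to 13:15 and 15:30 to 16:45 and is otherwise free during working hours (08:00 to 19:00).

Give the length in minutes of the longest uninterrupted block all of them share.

Yusuf free within 08:00–19:00: 08:45–09:30, 11:30–12:45, 14:00–14:30, 14:45–19:00.
Yolanda free within 08:00–19:00: 08:30–08:45, 09:30–10:15, 11:00–14:00, 14:45–15:00, 17:30–17:45.
Wei free within 08:00–19:00: 08:00–12:00, 13:15–15:30, 16:45–19:00.
Yusuf ∩ Yolanda: 11:30–12:45, 14:45–15:00, 17:30–17:45.
Yusuf ∩ Yolanda ∩ Wei: 11:30–12:00, 14:45–15:00, 17:30–17:45.
Common window lengths: 30, 15, 15 min; longest is 30.

30 minutes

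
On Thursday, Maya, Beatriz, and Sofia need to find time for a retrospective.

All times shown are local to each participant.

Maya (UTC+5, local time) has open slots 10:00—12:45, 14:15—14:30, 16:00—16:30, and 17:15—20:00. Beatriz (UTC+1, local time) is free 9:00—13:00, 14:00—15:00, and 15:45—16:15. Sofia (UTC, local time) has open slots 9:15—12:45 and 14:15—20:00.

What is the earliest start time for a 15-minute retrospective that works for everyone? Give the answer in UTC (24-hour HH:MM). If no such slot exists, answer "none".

09:15

Maya → UTC: 05:00–07:45, 09:15–09:30, 11:00–11:30, 12:15–15:00.
Beatriz → UTC: 08:00–12:00, 13:00–14:00, 14:45–15:15.
Sofia → UTC: 09:15–12:45, 14:15–20:00.
Maya ∩ Beatriz: 09:15–09:30, 11:00–11:30, 13:00–14:00, 14:45–15:00.
Maya ∩ Beatriz ∩ Sofia: 09:15–09:30, 11:00–11:30, 14:45–15:00.
Windows ≥ 15 min: 09:15–09:30, 11:00–11:30, 14:45–15:00.
Earliest such window starts at 09:15.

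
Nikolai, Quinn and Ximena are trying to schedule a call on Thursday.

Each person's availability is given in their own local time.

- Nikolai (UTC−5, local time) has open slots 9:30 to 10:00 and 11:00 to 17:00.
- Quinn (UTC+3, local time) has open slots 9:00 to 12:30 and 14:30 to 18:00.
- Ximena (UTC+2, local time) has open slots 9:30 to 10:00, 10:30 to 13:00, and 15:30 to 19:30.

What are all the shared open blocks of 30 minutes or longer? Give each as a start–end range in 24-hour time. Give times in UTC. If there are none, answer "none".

14:30–15:00

Nikolai → UTC: 14:30–15:00, 16:00–22:00.
Quinn → UTC: 06:00–09:30, 11:30–15:00.
Ximena → UTC: 07:30–08:00, 08:30–11:00, 13:30–17:30.
Nikolai ∩ Quinn: 14:30–15:00.
Nikolai ∩ Quinn ∩ Ximena: 14:30–15:00.
Windows ≥ 30 min: 14:30–15:00.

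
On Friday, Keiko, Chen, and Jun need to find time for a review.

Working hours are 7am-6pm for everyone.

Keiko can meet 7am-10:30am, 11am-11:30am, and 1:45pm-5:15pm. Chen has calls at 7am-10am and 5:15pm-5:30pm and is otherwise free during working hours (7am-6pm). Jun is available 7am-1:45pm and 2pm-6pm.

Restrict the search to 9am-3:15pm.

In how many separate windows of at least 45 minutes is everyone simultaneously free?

Chen free within 07:00–18:00: 10:00–17:15, 17:30–18:00.
Keiko ∩ Chen: 10:00–10:30, 11:00–11:30, 13:45–17:15.
Keiko ∩ Chen ∩ Jun: 10:00–10:30, 11:00–11:30, 14:00–17:15.
Restricted to 09:00–15:15: 10:00–10:30, 11:00–11:30, 14:00–15:15.
Windows ≥ 45 min: 14:00–15:15.
That's 1 window.

1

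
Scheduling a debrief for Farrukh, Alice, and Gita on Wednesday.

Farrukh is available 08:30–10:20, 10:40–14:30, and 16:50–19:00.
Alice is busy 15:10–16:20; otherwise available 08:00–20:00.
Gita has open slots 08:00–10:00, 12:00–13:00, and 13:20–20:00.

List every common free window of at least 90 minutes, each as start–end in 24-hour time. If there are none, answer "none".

Alice free within 08:00–20:00: 08:00–15:10, 16:20–20:00.
Farrukh ∩ Alice: 08:30–10:20, 10:40–14:30, 16:50–19:00.
Farrukh ∩ Alice ∩ Gita: 08:30–10:00, 12:00–13:00, 13:20–14:30, 16:50–19:00.
Windows ≥ 90 min: 08:30–10:00, 16:50–19:00.

08:30–10:00, 16:50–19:00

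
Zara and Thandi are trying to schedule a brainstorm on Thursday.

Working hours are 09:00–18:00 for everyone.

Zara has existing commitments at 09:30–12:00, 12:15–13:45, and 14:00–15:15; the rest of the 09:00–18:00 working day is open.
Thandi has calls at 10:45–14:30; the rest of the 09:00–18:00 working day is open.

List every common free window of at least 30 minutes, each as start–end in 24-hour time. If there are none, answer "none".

09:00–09:30, 15:15–18:00

Zara free within 09:00–18:00: 09:00–09:30, 12:00–12:15, 13:45–14:00, 15:15–18:00.
Thandi free within 09:00–18:00: 09:00–10:45, 14:30–18:00.
Zara ∩ Thandi: 09:00–09:30, 15:15–18:00.
Windows ≥ 30 min: 09:00–09:30, 15:15–18:00.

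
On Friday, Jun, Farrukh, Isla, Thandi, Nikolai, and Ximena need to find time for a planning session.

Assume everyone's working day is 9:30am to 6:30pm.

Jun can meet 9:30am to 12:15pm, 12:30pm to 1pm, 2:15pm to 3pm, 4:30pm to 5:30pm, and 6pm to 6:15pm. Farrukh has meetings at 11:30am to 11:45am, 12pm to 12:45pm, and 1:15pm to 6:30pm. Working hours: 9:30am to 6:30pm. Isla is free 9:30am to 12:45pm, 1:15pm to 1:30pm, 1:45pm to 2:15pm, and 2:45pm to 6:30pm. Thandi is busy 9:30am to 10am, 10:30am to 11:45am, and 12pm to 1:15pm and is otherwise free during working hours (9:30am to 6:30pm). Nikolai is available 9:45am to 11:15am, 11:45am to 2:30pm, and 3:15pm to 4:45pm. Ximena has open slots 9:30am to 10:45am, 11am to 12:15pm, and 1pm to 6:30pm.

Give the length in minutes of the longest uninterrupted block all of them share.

30 minutes

Farrukh free within 09:30–18:30: 09:30–11:30, 11:45–12:00, 12:45–13:15.
Thandi free within 09:30–18:30: 10:00–10:30, 11:45–12:00, 13:15–18:30.
Jun ∩ Farrukh: 09:30–11:30, 11:45–12:00, 12:45–13:00.
Jun ∩ Farrukh ∩ Isla: 09:30–11:30, 11:45–12:00.
Jun ∩ Farrukh ∩ Isla ∩ Thandi: 10:00–10:30, 11:45–12:00.
Jun ∩ Farrukh ∩ Isla ∩ Thandi ∩ Nikolai: 10:00–10:30, 11:45–12:00.
Jun ∩ Farrukh ∩ Isla ∩ Thandi ∩ Nikolai ∩ Ximena: 10:00–10:30, 11:45–12:00.
Common window lengths: 30, 15 min; longest is 30.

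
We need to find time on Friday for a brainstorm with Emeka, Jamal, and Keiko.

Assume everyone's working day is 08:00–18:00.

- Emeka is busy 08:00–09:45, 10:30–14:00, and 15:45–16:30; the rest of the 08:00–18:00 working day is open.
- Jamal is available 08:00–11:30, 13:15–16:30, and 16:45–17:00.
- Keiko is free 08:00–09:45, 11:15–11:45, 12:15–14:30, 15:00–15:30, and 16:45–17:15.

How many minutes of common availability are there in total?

Emeka free within 08:00–18:00: 09:45–10:30, 14:00–15:45, 16:30–18:00.
Emeka ∩ Jamal: 09:45–10:30, 14:00–15:45, 16:45–17:00.
Emeka ∩ Jamal ∩ Keiko: 14:00–14:30, 15:00–15:30, 16:45–17:00.
Total common minutes: 30 + 30 + 15 = 75.

75 minutes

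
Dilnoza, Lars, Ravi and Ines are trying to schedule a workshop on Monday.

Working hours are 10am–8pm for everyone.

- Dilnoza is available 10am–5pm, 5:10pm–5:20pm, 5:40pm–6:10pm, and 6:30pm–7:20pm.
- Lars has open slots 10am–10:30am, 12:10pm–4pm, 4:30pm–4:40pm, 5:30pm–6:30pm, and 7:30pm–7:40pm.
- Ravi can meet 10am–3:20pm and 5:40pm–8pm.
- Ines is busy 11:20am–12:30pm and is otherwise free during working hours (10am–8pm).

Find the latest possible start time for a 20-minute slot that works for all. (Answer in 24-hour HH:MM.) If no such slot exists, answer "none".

17:50

Ines free within 10:00–20:00: 10:00–11:20, 12:30–20:00.
Dilnoza ∩ Lars: 10:00–10:30, 12:10–16:00, 16:30–16:40, 17:40–18:10.
Dilnoza ∩ Lars ∩ Ravi: 10:00–10:30, 12:10–15:20, 17:40–18:10.
Dilnoza ∩ Lars ∩ Ravi ∩ Ines: 10:00–10:30, 12:30–15:20, 17:40–18:10.
Windows ≥ 20 min: 10:00–10:30, 12:30–15:20, 17:40–18:10.
Latest start in the last window 17:40–18:10 is 18:10 − 20 min = 17:50.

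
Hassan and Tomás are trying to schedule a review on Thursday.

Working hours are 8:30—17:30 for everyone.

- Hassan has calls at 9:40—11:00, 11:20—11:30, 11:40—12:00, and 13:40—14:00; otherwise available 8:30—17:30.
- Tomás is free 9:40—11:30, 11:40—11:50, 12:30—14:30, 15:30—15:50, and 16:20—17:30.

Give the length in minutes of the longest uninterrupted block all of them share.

Hassan free within 08:30–17:30: 08:30–09:40, 11:00–11:20, 11:30–11:40, 12:00–13:40, 14:00–17:30.
Hassan ∩ Tomás: 11:00–11:20, 12:30–13:40, 14:00–14:30, 15:30–15:50, 16:20–17:30.
Common window lengths: 20, 70, 30, 20, 70 min; longest is 70.

70 minutes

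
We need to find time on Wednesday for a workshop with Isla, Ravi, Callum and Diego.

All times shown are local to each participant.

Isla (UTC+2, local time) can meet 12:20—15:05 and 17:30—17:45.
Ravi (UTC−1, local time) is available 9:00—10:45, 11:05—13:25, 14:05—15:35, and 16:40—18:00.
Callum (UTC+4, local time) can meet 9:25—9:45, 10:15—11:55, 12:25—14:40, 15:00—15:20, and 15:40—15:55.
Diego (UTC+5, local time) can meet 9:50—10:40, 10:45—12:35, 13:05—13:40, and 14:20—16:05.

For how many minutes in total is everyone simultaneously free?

Isla → UTC: 10:20–13:05, 15:30–15:45.
Ravi → UTC: 10:00–11:45, 12:05–14:25, 15:05–16:35, 17:40–19:00.
Callum → UTC: 05:25–05:45, 06:15–07:55, 08:25–10:40, 11:00–11:20, 11:40–11:55.
Diego → UTC: 04:50–05:40, 05:45–07:35, 08:05–08:40, 09:20–11:05.
Isla ∩ Ravi: 10:20–11:45, 12:05–13:05, 15:30–15:45.
Isla ∩ Ravi ∩ Callum: 10:20–10:40, 11:00–11:20, 11:40–11:45.
Isla ∩ Ravi ∩ Callum ∩ Diego: 10:20–10:40, 11:00–11:05.
Total common minutes: 20 + 5 = 25.

25 minutes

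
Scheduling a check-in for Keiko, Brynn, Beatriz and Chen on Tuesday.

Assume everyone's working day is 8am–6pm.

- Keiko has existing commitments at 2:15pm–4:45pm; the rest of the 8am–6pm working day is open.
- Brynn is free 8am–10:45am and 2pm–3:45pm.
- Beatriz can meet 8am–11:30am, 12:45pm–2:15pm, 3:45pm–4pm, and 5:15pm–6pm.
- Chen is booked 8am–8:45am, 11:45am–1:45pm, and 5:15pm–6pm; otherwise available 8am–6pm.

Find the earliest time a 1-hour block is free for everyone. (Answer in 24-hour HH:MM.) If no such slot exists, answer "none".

Keiko free within 08:00–18:00: 08:00–14:15, 16:45–18:00.
Chen free within 08:00–18:00: 08:45–11:45, 13:45–17:15.
Keiko ∩ Brynn: 08:00–10:45, 14:00–14:15.
Keiko ∩ Brynn ∩ Beatriz: 08:00–10:45, 14:00–14:15.
Keiko ∩ Brynn ∩ Beatriz ∩ Chen: 08:45–10:45, 14:00–14:15.
Windows ≥ 60 min: 08:45–10:45.
Earliest such window starts at 08:45.

08:45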